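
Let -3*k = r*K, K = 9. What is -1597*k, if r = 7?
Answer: 33537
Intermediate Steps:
k = -21 (k = -7*9/3 = -1/3*63 = -21)
-1597*k = -1597*(-21) = 33537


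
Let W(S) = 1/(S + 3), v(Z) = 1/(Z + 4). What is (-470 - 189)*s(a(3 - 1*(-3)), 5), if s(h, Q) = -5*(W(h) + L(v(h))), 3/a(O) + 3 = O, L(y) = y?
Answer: 5931/4 ≈ 1482.8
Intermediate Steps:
v(Z) = 1/(4 + Z)
W(S) = 1/(3 + S)
a(O) = 3/(-3 + O)
s(h, Q) = -5/(3 + h) - 5/(4 + h) (s(h, Q) = -5*(1/(3 + h) + 1/(4 + h)) = -5/(3 + h) - 5/(4 + h))
(-470 - 189)*s(a(3 - 1*(-3)), 5) = (-470 - 189)*(5*(-7 - 6/(-3 + (3 - 1*(-3))))/((3 + 3/(-3 + (3 - 1*(-3))))*(4 + 3/(-3 + (3 - 1*(-3)))))) = -3295*(-7 - 6/(-3 + (3 + 3)))/((3 + 3/(-3 + (3 + 3)))*(4 + 3/(-3 + (3 + 3)))) = -3295*(-7 - 6/(-3 + 6))/((3 + 3/(-3 + 6))*(4 + 3/(-3 + 6))) = -3295*(-7 - 6/3)/((3 + 3/3)*(4 + 3/3)) = -3295*(-7 - 6/3)/((3 + 3*(⅓))*(4 + 3*(⅓))) = -3295*(-7 - 2*1)/((3 + 1)*(4 + 1)) = -3295*(-7 - 2)/(4*5) = -3295*(-9)/(4*5) = -659*(-9/4) = 5931/4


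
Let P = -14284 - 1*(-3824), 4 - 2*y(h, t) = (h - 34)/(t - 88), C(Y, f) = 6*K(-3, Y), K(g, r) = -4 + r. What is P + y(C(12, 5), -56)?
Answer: -1505945/144 ≈ -10458.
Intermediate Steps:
C(Y, f) = -24 + 6*Y (C(Y, f) = 6*(-4 + Y) = -24 + 6*Y)
y(h, t) = 2 - (-34 + h)/(2*(-88 + t)) (y(h, t) = 2 - (h - 34)/(2*(t - 88)) = 2 - (-34 + h)/(2*(-88 + t)))
P = -10460 (P = -14284 + 3824 = -10460)
P + y(C(12, 5), -56) = -10460 + (-318 - (-24 + 6*12) + 4*(-56))/(2*(-88 - 56)) = -10460 + (½)*(-318 - (-24 + 72) - 224)/(-144) = -10460 + (½)*(-1/144)*(-318 - 1*48 - 224) = -10460 + (½)*(-1/144)*(-318 - 48 - 224) = -10460 + (½)*(-1/144)*(-590) = -10460 + 295/144 = -1505945/144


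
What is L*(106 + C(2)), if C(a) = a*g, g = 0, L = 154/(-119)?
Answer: -2332/17 ≈ -137.18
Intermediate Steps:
L = -22/17 (L = 154*(-1/119) = -22/17 ≈ -1.2941)
C(a) = 0 (C(a) = a*0 = 0)
L*(106 + C(2)) = -22*(106 + 0)/17 = -22/17*106 = -2332/17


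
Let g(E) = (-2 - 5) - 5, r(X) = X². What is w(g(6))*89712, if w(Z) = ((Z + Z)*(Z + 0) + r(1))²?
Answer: 7492835952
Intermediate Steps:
g(E) = -12 (g(E) = -7 - 5 = -12)
w(Z) = (1 + 2*Z²)² (w(Z) = ((Z + Z)*(Z + 0) + 1²)² = ((2*Z)*Z + 1)² = (2*Z² + 1)² = (1 + 2*Z²)²)
w(g(6))*89712 = (1 + 2*(-12)²)²*89712 = (1 + 2*144)²*89712 = (1 + 288)²*89712 = 289²*89712 = 83521*89712 = 7492835952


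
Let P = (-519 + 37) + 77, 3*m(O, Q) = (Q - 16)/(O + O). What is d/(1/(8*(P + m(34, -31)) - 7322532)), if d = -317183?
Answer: 118504157169278/51 ≈ 2.3236e+12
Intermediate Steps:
m(O, Q) = (-16 + Q)/(6*O) (m(O, Q) = ((Q - 16)/(O + O))/3 = ((-16 + Q)/((2*O)))/3 = ((-16 + Q)*(1/(2*O)))/3 = ((-16 + Q)/(2*O))/3 = (-16 + Q)/(6*O))
P = -405 (P = -482 + 77 = -405)
d/(1/(8*(P + m(34, -31)) - 7322532)) = -(-2322582667356 + 2537464*(-405 + (⅙)*(-16 - 31)/34)) = -(-2322582667356 + 2537464*(-405 + (⅙)*(1/34)*(-47))) = -(-2322582667356 + 2537464*(-405 - 47/204)) = -317183/(1/(8*(-82667/204) - 7322532)) = -317183/(1/(-165334/51 - 7322532)) = -317183/(1/(-373614466/51)) = -317183/(-51/373614466) = -317183*(-373614466/51) = 118504157169278/51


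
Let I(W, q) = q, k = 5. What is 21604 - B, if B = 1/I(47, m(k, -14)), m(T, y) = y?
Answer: 302457/14 ≈ 21604.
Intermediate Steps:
B = -1/14 (B = 1/(-14) = -1/14 ≈ -0.071429)
21604 - B = 21604 - 1*(-1/14) = 21604 + 1/14 = 302457/14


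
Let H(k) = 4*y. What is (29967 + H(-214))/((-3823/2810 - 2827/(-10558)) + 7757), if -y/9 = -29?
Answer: 230008431945/57525525374 ≈ 3.9984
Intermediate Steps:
y = 261 (y = -9*(-29) = 261)
H(k) = 1044 (H(k) = 4*261 = 1044)
(29967 + H(-214))/((-3823/2810 - 2827/(-10558)) + 7757) = (29967 + 1044)/((-3823/2810 - 2827/(-10558)) + 7757) = 31011/((-3823*1/2810 - 2827*(-1/10558)) + 7757) = 31011/((-3823/2810 + 2827/10558) + 7757) = 31011/(-8104841/7416995 + 7757) = 31011/(57525525374/7416995) = 31011*(7416995/57525525374) = 230008431945/57525525374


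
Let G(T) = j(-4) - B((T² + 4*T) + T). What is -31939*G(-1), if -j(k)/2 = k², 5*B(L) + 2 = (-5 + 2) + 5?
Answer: 1022048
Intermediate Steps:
B(L) = 0 (B(L) = -⅖ + ((-5 + 2) + 5)/5 = -⅖ + (-3 + 5)/5 = -⅖ + (⅕)*2 = -⅖ + ⅖ = 0)
j(k) = -2*k²
G(T) = -32 (G(T) = -2*(-4)² - 1*0 = -2*16 + 0 = -32 + 0 = -32)
-31939*G(-1) = -31939*(-32) = 1022048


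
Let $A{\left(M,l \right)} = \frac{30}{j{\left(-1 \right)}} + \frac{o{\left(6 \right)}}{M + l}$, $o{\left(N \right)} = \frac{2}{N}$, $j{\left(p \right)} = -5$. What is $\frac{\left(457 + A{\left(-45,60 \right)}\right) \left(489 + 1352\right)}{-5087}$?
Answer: $- \frac{37364936}{228915} \approx -163.23$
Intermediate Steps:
$A{\left(M,l \right)} = -6 + \frac{1}{3 \left(M + l\right)}$ ($A{\left(M,l \right)} = \frac{30}{-5} + \frac{2 \cdot \frac{1}{6}}{M + l} = 30 \left(- \frac{1}{5}\right) + \frac{2 \cdot \frac{1}{6}}{M + l} = -6 + \frac{1}{3 \left(M + l\right)}$)
$\frac{\left(457 + A{\left(-45,60 \right)}\right) \left(489 + 1352\right)}{-5087} = \frac{\left(457 + \frac{\frac{1}{3} - -270 - 360}{-45 + 60}\right) \left(489 + 1352\right)}{-5087} = \left(457 + \frac{\frac{1}{3} + 270 - 360}{15}\right) 1841 \left(- \frac{1}{5087}\right) = \left(457 + \frac{1}{15} \left(- \frac{269}{3}\right)\right) 1841 \left(- \frac{1}{5087}\right) = \left(457 - \frac{269}{45}\right) 1841 \left(- \frac{1}{5087}\right) = \frac{20296}{45} \cdot 1841 \left(- \frac{1}{5087}\right) = \frac{37364936}{45} \left(- \frac{1}{5087}\right) = - \frac{37364936}{228915}$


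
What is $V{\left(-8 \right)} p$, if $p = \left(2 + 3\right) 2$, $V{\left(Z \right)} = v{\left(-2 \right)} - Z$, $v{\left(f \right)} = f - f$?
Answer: $80$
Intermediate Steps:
$v{\left(f \right)} = 0$
$V{\left(Z \right)} = - Z$ ($V{\left(Z \right)} = 0 - Z = - Z$)
$p = 10$ ($p = 5 \cdot 2 = 10$)
$V{\left(-8 \right)} p = \left(-1\right) \left(-8\right) 10 = 8 \cdot 10 = 80$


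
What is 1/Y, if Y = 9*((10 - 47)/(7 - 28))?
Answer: 7/111 ≈ 0.063063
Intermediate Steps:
Y = 111/7 (Y = 9*(-37/(-21)) = 9*(-37*(-1/21)) = 9*(37/21) = 111/7 ≈ 15.857)
1/Y = 1/(111/7) = 7/111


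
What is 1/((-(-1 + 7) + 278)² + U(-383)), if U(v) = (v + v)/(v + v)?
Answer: 1/73985 ≈ 1.3516e-5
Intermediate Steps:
U(v) = 1 (U(v) = (2*v)/((2*v)) = (2*v)*(1/(2*v)) = 1)
1/((-(-1 + 7) + 278)² + U(-383)) = 1/((-(-1 + 7) + 278)² + 1) = 1/((-1*6 + 278)² + 1) = 1/((-6 + 278)² + 1) = 1/(272² + 1) = 1/(73984 + 1) = 1/73985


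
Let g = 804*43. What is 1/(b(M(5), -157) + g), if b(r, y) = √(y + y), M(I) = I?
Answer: 17286/597611749 - I*√314/1195223498 ≈ 2.8925e-5 - 1.4826e-8*I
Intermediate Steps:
b(r, y) = √2*√y (b(r, y) = √(2*y) = √2*√y)
g = 34572
1/(b(M(5), -157) + g) = 1/(√2*√(-157) + 34572) = 1/(√2*(I*√157) + 34572) = 1/(I*√314 + 34572) = 1/(34572 + I*√314)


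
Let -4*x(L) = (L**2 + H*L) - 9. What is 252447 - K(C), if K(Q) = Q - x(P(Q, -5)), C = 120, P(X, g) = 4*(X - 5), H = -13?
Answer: 803697/4 ≈ 2.0092e+5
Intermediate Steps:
P(X, g) = -20 + 4*X (P(X, g) = 4*(-5 + X) = -20 + 4*X)
x(L) = 9/4 - L**2/4 + 13*L/4 (x(L) = -((L**2 - 13*L) - 9)/4 = -(-9 + L**2 - 13*L)/4 = 9/4 - L**2/4 + 13*L/4)
K(Q) = 251/4 - 12*Q + (-20 + 4*Q)**2/4 (K(Q) = Q - (9/4 - (-20 + 4*Q)**2/4 + 13*(-20 + 4*Q)/4) = Q - (9/4 - (-20 + 4*Q)**2/4 + (-65 + 13*Q)) = Q - (-251/4 + 13*Q - (-20 + 4*Q)**2/4) = Q + (251/4 - 13*Q + (-20 + 4*Q)**2/4) = 251/4 - 12*Q + (-20 + 4*Q)**2/4)
252447 - K(C) = 252447 - (651/4 - 52*120 + 4*120**2) = 252447 - (651/4 - 6240 + 4*14400) = 252447 - (651/4 - 6240 + 57600) = 252447 - 1*206091/4 = 252447 - 206091/4 = 803697/4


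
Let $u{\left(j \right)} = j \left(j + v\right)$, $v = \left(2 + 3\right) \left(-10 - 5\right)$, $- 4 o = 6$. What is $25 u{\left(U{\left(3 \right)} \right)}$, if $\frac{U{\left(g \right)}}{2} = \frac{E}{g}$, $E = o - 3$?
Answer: $5850$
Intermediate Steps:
$o = - \frac{3}{2}$ ($o = \left(- \frac{1}{4}\right) 6 = - \frac{3}{2} \approx -1.5$)
$v = -75$ ($v = 5 \left(-15\right) = -75$)
$E = - \frac{9}{2}$ ($E = - \frac{3}{2} - 3 = - \frac{9}{2} \approx -4.5$)
$U{\left(g \right)} = - \frac{9}{g}$ ($U{\left(g \right)} = 2 \left(- \frac{9}{2 g}\right) = - \frac{9}{g}$)
$u{\left(j \right)} = j \left(-75 + j\right)$ ($u{\left(j \right)} = j \left(j - 75\right) = j \left(-75 + j\right)$)
$25 u{\left(U{\left(3 \right)} \right)} = 25 - \frac{9}{3} \left(-75 - \frac{9}{3}\right) = 25 \left(-9\right) \frac{1}{3} \left(-75 - 3\right) = 25 \left(- 3 \left(-75 - 3\right)\right) = 25 \left(\left(-3\right) \left(-78\right)\right) = 25 \cdot 234 = 5850$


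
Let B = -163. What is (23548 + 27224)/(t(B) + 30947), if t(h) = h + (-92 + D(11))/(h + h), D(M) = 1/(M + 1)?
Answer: 198620064/120428111 ≈ 1.6493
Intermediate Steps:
D(M) = 1/(1 + M)
t(h) = h - 1103/(24*h) (t(h) = h + (-92 + 1/(1 + 11))/(h + h) = h + (-92 + 1/12)/((2*h)) = h + (-92 + 1/12)*(1/(2*h)) = h - 1103/(24*h))
(23548 + 27224)/(t(B) + 30947) = (23548 + 27224)/((-163 - 1103/24/(-163)) + 30947) = 50772/((-163 - 1103/24*(-1/163)) + 30947) = 50772/((-163 + 1103/3912) + 30947) = 50772/(-636553/3912 + 30947) = 50772/(120428111/3912) = 50772*(3912/120428111) = 198620064/120428111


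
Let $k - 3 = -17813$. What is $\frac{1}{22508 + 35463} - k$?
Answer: $\frac{1032463511}{57971} \approx 17810.0$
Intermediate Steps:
$k = -17810$ ($k = 3 - 17813 = -17810$)
$\frac{1}{22508 + 35463} - k = \frac{1}{22508 + 35463} - -17810 = \frac{1}{57971} + 17810 = \frac{1032463511}{57971}$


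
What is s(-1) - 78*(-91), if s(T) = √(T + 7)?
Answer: 7098 + √6 ≈ 7100.5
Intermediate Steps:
s(T) = √(7 + T)
s(-1) - 78*(-91) = √(7 - 1) - 78*(-91) = √6 + 7098 = 7098 + √6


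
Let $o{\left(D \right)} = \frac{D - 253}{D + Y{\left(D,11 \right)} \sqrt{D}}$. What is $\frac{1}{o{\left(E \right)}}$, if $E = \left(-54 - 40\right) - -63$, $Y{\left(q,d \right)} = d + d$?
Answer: $\frac{31}{284} - \frac{11 i \sqrt{31}}{142} \approx 0.10915 - 0.43131 i$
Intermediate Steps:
$Y{\left(q,d \right)} = 2 d$
$E = -31$ ($E = \left(-54 - 40\right) + 63 = -94 + 63 = -31$)
$o{\left(D \right)} = \frac{-253 + D}{D + 22 \sqrt{D}}$ ($o{\left(D \right)} = \frac{D - 253}{D + 2 \cdot 11 \sqrt{D}} = \frac{-253 + D}{D + 22 \sqrt{D}}$)
$\frac{1}{o{\left(E \right)}} = \frac{1}{\frac{1}{-31 + 22 \sqrt{-31}} \left(-253 - 31\right)} = \frac{1}{\frac{1}{-31 + 22 i \sqrt{31}} \left(-284\right)} = \frac{1}{\left(-284\right) \frac{1}{-31 + 22 i \sqrt{31}}} = \frac{31}{284} - \frac{11 i \sqrt{31}}{142}$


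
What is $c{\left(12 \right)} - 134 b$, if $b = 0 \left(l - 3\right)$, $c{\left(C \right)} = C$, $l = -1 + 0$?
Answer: $12$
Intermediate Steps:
$l = -1$
$b = 0$ ($b = 0 \left(-1 - 3\right) = 0 \left(-4\right) = 0$)
$c{\left(12 \right)} - 134 b = 12 - 0 = 12 + 0 = 12$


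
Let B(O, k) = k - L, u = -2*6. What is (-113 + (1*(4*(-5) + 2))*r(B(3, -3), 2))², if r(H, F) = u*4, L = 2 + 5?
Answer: 564001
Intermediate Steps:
L = 7
u = -12
B(O, k) = -7 + k (B(O, k) = k - 1*7 = k - 7 = -7 + k)
r(H, F) = -48 (r(H, F) = -12*4 = -48)
(-113 + (1*(4*(-5) + 2))*r(B(3, -3), 2))² = (-113 + (1*(4*(-5) + 2))*(-48))² = (-113 + (1*(-20 + 2))*(-48))² = (-113 + (1*(-18))*(-48))² = (-113 - 18*(-48))² = (-113 + 864)² = 751² = 564001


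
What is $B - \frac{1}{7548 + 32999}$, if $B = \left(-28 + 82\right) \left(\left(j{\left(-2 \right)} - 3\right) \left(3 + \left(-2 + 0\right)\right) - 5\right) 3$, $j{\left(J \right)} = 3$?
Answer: $- \frac{32843071}{40547} \approx -810.0$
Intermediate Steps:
$B = -810$ ($B = \left(-28 + 82\right) \left(\left(3 - 3\right) \left(3 + \left(-2 + 0\right)\right) - 5\right) 3 = 54 \left(0 \left(3 - 2\right) - 5\right) 3 = 54 \left(0 \cdot 1 - 5\right) 3 = 54 \left(0 - 5\right) 3 = 54 \left(\left(-5\right) 3\right) = 54 \left(-15\right) = -810$)
$B - \frac{1}{7548 + 32999} = -810 - \frac{1}{7548 + 32999} = -810 - \frac{1}{40547} = - \frac{32843071}{40547}$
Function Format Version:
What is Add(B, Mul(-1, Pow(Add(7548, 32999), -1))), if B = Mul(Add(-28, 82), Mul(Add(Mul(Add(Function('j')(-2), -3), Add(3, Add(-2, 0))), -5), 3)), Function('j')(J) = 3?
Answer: Rational(-32843071, 40547) ≈ -810.00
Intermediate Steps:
B = -810 (B = Mul(Add(-28, 82), Mul(Add(Mul(Add(3, -3), Add(3, Add(-2, 0))), -5), 3)) = Mul(54, Mul(Add(Mul(0, Add(3, -2)), -5), 3)) = Mul(54, Mul(Add(Mul(0, 1), -5), 3)) = Mul(54, Mul(Add(0, -5), 3)) = Mul(54, Mul(-5, 3)) = Mul(54, -15) = -810)
Add(B, Mul(-1, Pow(Add(7548, 32999), -1))) = Add(-810, Mul(-1, Pow(Add(7548, 32999), -1))) = Add(-810, Mul(-1, Pow(40547, -1))) = Add(-810, Mul(-1, Rational(1, 40547))) = Add(-810, Rational(-1, 40547)) = Rational(-32843071, 40547)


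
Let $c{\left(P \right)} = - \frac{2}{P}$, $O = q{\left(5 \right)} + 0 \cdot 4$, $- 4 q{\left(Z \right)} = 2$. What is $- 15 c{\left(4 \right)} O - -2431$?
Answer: $\frac{9709}{4} \approx 2427.3$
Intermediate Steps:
$q{\left(Z \right)} = - \frac{1}{2}$ ($q{\left(Z \right)} = \left(- \frac{1}{4}\right) 2 = - \frac{1}{2}$)
$O = - \frac{1}{2}$ ($O = - \frac{1}{2} + 0 \cdot 4 = - \frac{1}{2} + 0 = - \frac{1}{2} \approx -0.5$)
$- 15 c{\left(4 \right)} O - -2431 = - 15 \left(- \frac{2}{4}\right) \left(- \frac{1}{2}\right) - -2431 = - 15 \left(\left(-2\right) \frac{1}{4}\right) \left(- \frac{1}{2}\right) + 2431 = \left(-15\right) \left(- \frac{1}{2}\right) \left(- \frac{1}{2}\right) + 2431 = \frac{15}{2} \left(- \frac{1}{2}\right) + 2431 = - \frac{15}{4} + 2431 = \frac{9709}{4}$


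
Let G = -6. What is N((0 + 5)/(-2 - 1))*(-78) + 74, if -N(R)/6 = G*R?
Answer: 4754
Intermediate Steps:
N(R) = 36*R (N(R) = -(-36)*R = 36*R)
N((0 + 5)/(-2 - 1))*(-78) + 74 = (36*((0 + 5)/(-2 - 1)))*(-78) + 74 = (36*(5/(-3)))*(-78) + 74 = (36*(5*(-⅓)))*(-78) + 74 = (36*(-5/3))*(-78) + 74 = -60*(-78) + 74 = 4680 + 74 = 4754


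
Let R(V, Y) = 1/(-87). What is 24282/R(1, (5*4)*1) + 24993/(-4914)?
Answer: -1153446341/546 ≈ -2.1125e+6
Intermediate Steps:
R(V, Y) = -1/87
24282/R(1, (5*4)*1) + 24993/(-4914) = 24282/(-1/87) + 24993/(-4914) = 24282*(-87) + 24993*(-1/4914) = -2112534 - 2777/546 = -1153446341/546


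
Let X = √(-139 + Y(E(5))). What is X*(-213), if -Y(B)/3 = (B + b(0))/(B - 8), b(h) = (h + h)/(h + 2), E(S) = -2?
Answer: -213*I*√3490/5 ≈ -2516.6*I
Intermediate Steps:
b(h) = 2*h/(2 + h) (b(h) = (2*h)/(2 + h) = 2*h/(2 + h))
Y(B) = -3*B/(-8 + B) (Y(B) = -3*(B + 2*0/(2 + 0))/(B - 8) = -3*(B + 2*0/2)/(-8 + B) = -3*(B + 2*0*(½))/(-8 + B) = -3*(B + 0)/(-8 + B) = -3*B/(-8 + B))
X = I*√3490/5 (X = √(-139 - 3*(-2)/(-8 - 2)) = √(-139 - 3*(-2)/(-10)) = √(-139 - 3*(-2)*(-⅒)) = √(-139 - ⅗) = √(-698/5) = I*√3490/5 ≈ 11.815*I)
X*(-213) = (I*√3490/5)*(-213) = -213*I*√3490/5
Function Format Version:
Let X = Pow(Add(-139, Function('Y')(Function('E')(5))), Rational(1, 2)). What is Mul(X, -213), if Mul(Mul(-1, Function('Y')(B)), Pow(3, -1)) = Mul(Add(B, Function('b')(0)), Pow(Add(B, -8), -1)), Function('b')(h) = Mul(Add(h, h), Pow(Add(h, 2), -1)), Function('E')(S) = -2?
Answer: Mul(Rational(-213, 5), I, Pow(3490, Rational(1, 2))) ≈ Mul(-2516.6, I)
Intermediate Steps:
Function('b')(h) = Mul(2, h, Pow(Add(2, h), -1)) (Function('b')(h) = Mul(Mul(2, h), Pow(Add(2, h), -1)) = Mul(2, h, Pow(Add(2, h), -1)))
Function('Y')(B) = Mul(-3, B, Pow(Add(-8, B), -1)) (Function('Y')(B) = Mul(-3, Mul(Add(B, Mul(2, 0, Pow(Add(2, 0), -1))), Pow(Add(B, -8), -1))) = Mul(-3, Mul(Add(B, Mul(2, 0, Pow(2, -1))), Pow(Add(-8, B), -1))) = Mul(-3, Mul(Add(B, Mul(2, 0, Rational(1, 2))), Pow(Add(-8, B), -1))) = Mul(-3, Mul(Add(B, 0), Pow(Add(-8, B), -1))) = Mul(-3, Mul(B, Pow(Add(-8, B), -1))) = Mul(-3, B, Pow(Add(-8, B), -1)))
X = Mul(Rational(1, 5), I, Pow(3490, Rational(1, 2))) (X = Pow(Add(-139, Mul(-3, -2, Pow(Add(-8, -2), -1))), Rational(1, 2)) = Pow(Add(-139, Mul(-3, -2, Pow(-10, -1))), Rational(1, 2)) = Pow(Add(-139, Mul(-3, -2, Rational(-1, 10))), Rational(1, 2)) = Pow(Add(-139, Rational(-3, 5)), Rational(1, 2)) = Pow(Rational(-698, 5), Rational(1, 2)) = Mul(Rational(1, 5), I, Pow(3490, Rational(1, 2))) ≈ Mul(11.815, I))
Mul(X, -213) = Mul(Mul(Rational(1, 5), I, Pow(3490, Rational(1, 2))), -213) = Mul(Rational(-213, 5), I, Pow(3490, Rational(1, 2)))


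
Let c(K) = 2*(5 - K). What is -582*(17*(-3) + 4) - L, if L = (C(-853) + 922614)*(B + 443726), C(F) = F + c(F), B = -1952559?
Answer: 1393372599695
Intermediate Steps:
c(K) = 10 - 2*K
C(F) = 10 - F (C(F) = F + (10 - 2*F) = 10 - F)
L = -1393372572341 (L = ((10 - 1*(-853)) + 922614)*(-1952559 + 443726) = ((10 + 853) + 922614)*(-1508833) = (863 + 922614)*(-1508833) = 923477*(-1508833) = -1393372572341)
-582*(17*(-3) + 4) - L = -582*(17*(-3) + 4) - 1*(-1393372572341) = -582*(-51 + 4) + 1393372572341 = -582*(-47) + 1393372572341 = 27354 + 1393372572341 = 1393372599695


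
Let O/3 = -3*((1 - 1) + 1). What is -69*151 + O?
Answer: -10428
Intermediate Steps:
O = -9 (O = 3*(-3*((1 - 1) + 1)) = 3*(-3*(0 + 1)) = 3*(-3*1) = 3*(-3) = -9)
-69*151 + O = -69*151 - 9 = -10419 - 9 = -10428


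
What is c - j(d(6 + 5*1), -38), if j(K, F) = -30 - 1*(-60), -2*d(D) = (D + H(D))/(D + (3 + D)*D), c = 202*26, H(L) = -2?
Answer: 5222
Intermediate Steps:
c = 5252
d(D) = -(-2 + D)/(2*(D + D*(3 + D))) (d(D) = -(D - 2)/(2*(D + (3 + D)*D)) = -(-2 + D)/(2*(D + D*(3 + D))))
j(K, F) = 30 (j(K, F) = -30 + 60 = 30)
c - j(d(6 + 5*1), -38) = 5252 - 1*30 = 5252 - 30 = 5222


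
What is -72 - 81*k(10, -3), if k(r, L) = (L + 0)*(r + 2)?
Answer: 2844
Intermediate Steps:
k(r, L) = L*(2 + r)
-72 - 81*k(10, -3) = -72 - (-243)*(2 + 10) = -72 - (-243)*12 = -72 - 81*(-36) = -72 + 2916 = 2844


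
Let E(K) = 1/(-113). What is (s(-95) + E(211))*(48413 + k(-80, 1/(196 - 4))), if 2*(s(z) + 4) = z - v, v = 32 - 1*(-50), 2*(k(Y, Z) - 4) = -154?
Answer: -505322190/113 ≈ -4.4719e+6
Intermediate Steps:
k(Y, Z) = -73 (k(Y, Z) = 4 + (1/2)*(-154) = 4 - 77 = -73)
E(K) = -1/113
v = 82 (v = 32 + 50 = 82)
s(z) = -45 + z/2 (s(z) = -4 + (z - 1*82)/2 = -4 + (z - 82)/2 = -4 + (-82 + z)/2 = -4 + (-41 + z/2) = -45 + z/2)
(s(-95) + E(211))*(48413 + k(-80, 1/(196 - 4))) = ((-45 + (1/2)*(-95)) - 1/113)*(48413 - 73) = ((-45 - 95/2) - 1/113)*48340 = (-185/2 - 1/113)*48340 = -20907/226*48340 = -505322190/113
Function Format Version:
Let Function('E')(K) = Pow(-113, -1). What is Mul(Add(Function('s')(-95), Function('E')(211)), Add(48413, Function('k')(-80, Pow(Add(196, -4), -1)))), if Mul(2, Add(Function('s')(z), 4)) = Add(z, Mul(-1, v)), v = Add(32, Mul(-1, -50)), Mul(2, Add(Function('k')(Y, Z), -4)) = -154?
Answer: Rational(-505322190, 113) ≈ -4.4719e+6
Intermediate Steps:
Function('k')(Y, Z) = -73 (Function('k')(Y, Z) = Add(4, Mul(Rational(1, 2), -154)) = Add(4, -77) = -73)
Function('E')(K) = Rational(-1, 113)
v = 82 (v = Add(32, 50) = 82)
Function('s')(z) = Add(-45, Mul(Rational(1, 2), z)) (Function('s')(z) = Add(-4, Mul(Rational(1, 2), Add(z, Mul(-1, 82)))) = Add(-4, Mul(Rational(1, 2), Add(z, -82))) = Add(-4, Mul(Rational(1, 2), Add(-82, z))) = Add(-4, Add(-41, Mul(Rational(1, 2), z))) = Add(-45, Mul(Rational(1, 2), z)))
Mul(Add(Function('s')(-95), Function('E')(211)), Add(48413, Function('k')(-80, Pow(Add(196, -4), -1)))) = Mul(Add(Add(-45, Mul(Rational(1, 2), -95)), Rational(-1, 113)), Add(48413, -73)) = Mul(Add(Add(-45, Rational(-95, 2)), Rational(-1, 113)), 48340) = Mul(Add(Rational(-185, 2), Rational(-1, 113)), 48340) = Mul(Rational(-20907, 226), 48340) = Rational(-505322190, 113)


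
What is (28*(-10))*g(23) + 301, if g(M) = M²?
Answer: -147819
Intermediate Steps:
(28*(-10))*g(23) + 301 = (28*(-10))*23² + 301 = -280*529 + 301 = -148120 + 301 = -147819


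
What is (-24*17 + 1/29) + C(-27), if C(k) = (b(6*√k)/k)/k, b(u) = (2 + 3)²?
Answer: -8624074/21141 ≈ -407.93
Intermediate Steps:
b(u) = 25 (b(u) = 5² = 25)
C(k) = 25/k² (C(k) = (25/k)/k = 25/k²)
(-24*17 + 1/29) + C(-27) = (-24*17 + 1/29) + 25/(-27)² = (-408 + 1/29) + 25*(1/729) = -11831/29 + 25/729 = -8624074/21141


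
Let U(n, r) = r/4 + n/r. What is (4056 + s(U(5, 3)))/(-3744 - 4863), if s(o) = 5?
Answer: -4061/8607 ≈ -0.47183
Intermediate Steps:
U(n, r) = r/4 + n/r (U(n, r) = r*(¼) + n/r = r/4 + n/r)
(4056 + s(U(5, 3)))/(-3744 - 4863) = (4056 + 5)/(-3744 - 4863) = 4061/(-8607) = 4061*(-1/8607) = -4061/8607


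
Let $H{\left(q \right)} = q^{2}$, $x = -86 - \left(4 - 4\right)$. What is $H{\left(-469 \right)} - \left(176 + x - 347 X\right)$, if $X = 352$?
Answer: $342015$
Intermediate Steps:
$x = -86$ ($x = -86 - \left(4 - 4\right) = -86 - 0 = -86 + 0 = -86$)
$H{\left(-469 \right)} - \left(176 + x - 347 X\right) = \left(-469\right)^{2} + \left(347 \cdot 352 - 90\right) = 219961 + \left(122144 + \left(-176 + 86\right)\right) = 219961 + \left(122144 - 90\right) = 219961 + 122054 = 342015$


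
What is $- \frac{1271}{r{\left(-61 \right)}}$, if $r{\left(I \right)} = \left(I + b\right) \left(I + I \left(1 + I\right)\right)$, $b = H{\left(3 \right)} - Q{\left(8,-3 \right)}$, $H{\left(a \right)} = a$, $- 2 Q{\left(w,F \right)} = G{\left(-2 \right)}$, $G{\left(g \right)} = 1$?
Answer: $\frac{2542}{413885} \approx 0.0061418$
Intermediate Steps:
$Q{\left(w,F \right)} = - \frac{1}{2}$ ($Q{\left(w,F \right)} = \left(- \frac{1}{2}\right) 1 = - \frac{1}{2}$)
$b = \frac{7}{2}$ ($b = 3 - - \frac{1}{2} = 3 + \frac{1}{2} = \frac{7}{2} \approx 3.5$)
$r{\left(I \right)} = \left(\frac{7}{2} + I\right) \left(I + I \left(1 + I\right)\right)$ ($r{\left(I \right)} = \left(I + \frac{7}{2}\right) \left(I + I \left(1 + I\right)\right) = \left(\frac{7}{2} + I\right) \left(I + I \left(1 + I\right)\right)$)
$- \frac{1271}{r{\left(-61 \right)}} = - \frac{1271}{\frac{1}{2} \left(-61\right) \left(14 + 2 \left(-61\right)^{2} + 11 \left(-61\right)\right)} = - \frac{1271}{\frac{1}{2} \left(-61\right) \left(14 + 2 \cdot 3721 - 671\right)} = - \frac{1271}{\frac{1}{2} \left(-61\right) \left(14 + 7442 - 671\right)} = - \frac{1271}{\frac{1}{2} \left(-61\right) 6785} = - \frac{1271}{- \frac{413885}{2}} = \left(-1271\right) \left(- \frac{2}{413885}\right) = \frac{2542}{413885}$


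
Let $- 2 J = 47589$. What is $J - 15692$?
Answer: $- \frac{78973}{2} \approx -39487.0$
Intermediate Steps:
$J = - \frac{47589}{2}$ ($J = \left(- \frac{1}{2}\right) 47589 = - \frac{47589}{2} \approx -23795.0$)
$J - 15692 = - \frac{47589}{2} - 15692 = - \frac{78973}{2}$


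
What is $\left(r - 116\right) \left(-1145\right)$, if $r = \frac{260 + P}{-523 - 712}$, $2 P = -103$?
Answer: $\frac{65708573}{494} \approx 1.3301 \cdot 10^{5}$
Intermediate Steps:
$P = - \frac{103}{2}$ ($P = \frac{1}{2} \left(-103\right) = - \frac{103}{2} \approx -51.5$)
$r = - \frac{417}{2470}$ ($r = \frac{260 - \frac{103}{2}}{-523 - 712} = \frac{417}{2 \left(-1235\right)} = \frac{417}{2} \left(- \frac{1}{1235}\right) = - \frac{417}{2470} \approx -0.16883$)
$\left(r - 116\right) \left(-1145\right) = \left(- \frac{417}{2470} - 116\right) \left(-1145\right) = \left(- \frac{286937}{2470}\right) \left(-1145\right) = \frac{65708573}{494}$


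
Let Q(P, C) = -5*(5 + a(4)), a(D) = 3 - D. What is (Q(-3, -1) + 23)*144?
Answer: 432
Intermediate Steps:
Q(P, C) = -20 (Q(P, C) = -5*(5 + (3 - 1*4)) = -5*(5 + (3 - 4)) = -5*(5 - 1) = -5*4 = -20)
(Q(-3, -1) + 23)*144 = (-20 + 23)*144 = 3*144 = 432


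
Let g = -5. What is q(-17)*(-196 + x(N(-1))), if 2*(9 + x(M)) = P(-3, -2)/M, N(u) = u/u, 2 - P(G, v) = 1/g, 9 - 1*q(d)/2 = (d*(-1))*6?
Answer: 189627/5 ≈ 37925.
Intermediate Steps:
q(d) = 18 + 12*d (q(d) = 18 - 2*d*(-1)*6 = 18 - 2*(-d)*6 = 18 - (-12)*d = 18 + 12*d)
P(G, v) = 11/5 (P(G, v) = 2 - 1/(-5) = 2 - 1*(-⅕) = 2 + ⅕ = 11/5)
N(u) = 1
x(M) = -9 + 11/(10*M) (x(M) = -9 + (11/(5*M))/2 = -9 + 11/(10*M))
q(-17)*(-196 + x(N(-1))) = (18 + 12*(-17))*(-196 + (-9 + (11/10)/1)) = (18 - 204)*(-196 + (-9 + (11/10)*1)) = -186*(-196 + (-9 + 11/10)) = -186*(-196 - 79/10) = -186*(-2039/10) = 189627/5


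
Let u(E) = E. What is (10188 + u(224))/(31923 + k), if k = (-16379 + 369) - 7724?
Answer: 548/431 ≈ 1.2715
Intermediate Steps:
k = -23734 (k = -16010 - 7724 = -23734)
(10188 + u(224))/(31923 + k) = (10188 + 224)/(31923 - 23734) = 10412/8189 = 10412*(1/8189) = 548/431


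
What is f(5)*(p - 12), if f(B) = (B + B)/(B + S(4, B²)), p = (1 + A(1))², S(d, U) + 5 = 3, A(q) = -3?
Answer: -80/3 ≈ -26.667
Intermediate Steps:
S(d, U) = -2 (S(d, U) = -5 + 3 = -2)
p = 4 (p = (1 - 3)² = (-2)² = 4)
f(B) = 2*B/(-2 + B) (f(B) = (B + B)/(B - 2) = (2*B)/(-2 + B) = 2*B/(-2 + B))
f(5)*(p - 12) = (2*5/(-2 + 5))*(4 - 12) = (2*5/3)*(-8) = (2*5*(⅓))*(-8) = (10/3)*(-8) = -80/3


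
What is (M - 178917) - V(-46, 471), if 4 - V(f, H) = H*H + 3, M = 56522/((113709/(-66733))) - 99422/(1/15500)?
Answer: -175229122220219/113709 ≈ -1.5410e+9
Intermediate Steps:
M = -175234002951626/113709 (M = 56522/((113709*(-1/66733))) - 99422/1/15500 = 56522/(-113709/66733) - 99422*15500 = 56522*(-66733/113709) - 1541041000 = -3771882626/113709 - 1541041000 = -175234002951626/113709 ≈ -1.5411e+9)
V(f, H) = 1 - H² (V(f, H) = 4 - (H*H + 3) = 4 - (H² + 3) = 4 - (3 + H²) = 4 + (-3 - H²) = 1 - H²)
(M - 178917) - V(-46, 471) = (-175234002951626/113709 - 178917) - (1 - 1*471²) = -175254347424779/113709 - (1 - 1*221841) = -175254347424779/113709 - (1 - 221841) = -175254347424779/113709 - 1*(-221840) = -175254347424779/113709 + 221840 = -175229122220219/113709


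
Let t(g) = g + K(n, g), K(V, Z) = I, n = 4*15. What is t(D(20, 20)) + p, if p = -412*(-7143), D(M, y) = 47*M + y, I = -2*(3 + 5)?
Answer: 2943860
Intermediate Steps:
n = 60
I = -16 (I = -2*8 = -16)
D(M, y) = y + 47*M
K(V, Z) = -16
p = 2942916
t(g) = -16 + g (t(g) = g - 16 = -16 + g)
t(D(20, 20)) + p = (-16 + (20 + 47*20)) + 2942916 = (-16 + (20 + 940)) + 2942916 = (-16 + 960) + 2942916 = 944 + 2942916 = 2943860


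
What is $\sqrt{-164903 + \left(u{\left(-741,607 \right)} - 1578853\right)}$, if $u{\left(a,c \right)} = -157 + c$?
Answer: $i \sqrt{1743306} \approx 1320.3 i$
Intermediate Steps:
$\sqrt{-164903 + \left(u{\left(-741,607 \right)} - 1578853\right)} = \sqrt{-164903 + \left(\left(-157 + 607\right) - 1578853\right)} = \sqrt{-164903 + \left(450 - 1578853\right)} = \sqrt{-164903 - 1578403} = \sqrt{-1743306} = i \sqrt{1743306}$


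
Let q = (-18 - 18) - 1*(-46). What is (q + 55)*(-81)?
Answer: -5265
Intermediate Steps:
q = 10 (q = -36 + 46 = 10)
(q + 55)*(-81) = (10 + 55)*(-81) = 65*(-81) = -5265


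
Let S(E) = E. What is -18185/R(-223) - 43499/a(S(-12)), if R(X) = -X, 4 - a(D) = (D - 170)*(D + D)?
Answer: -69659063/973172 ≈ -71.579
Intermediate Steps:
a(D) = 4 - 2*D*(-170 + D) (a(D) = 4 - (D - 170)*(D + D) = 4 - (-170 + D)*2*D = 4 - 2*D*(-170 + D))
-18185/R(-223) - 43499/a(S(-12)) = -18185/((-1*(-223))) - 43499/(4 - 2*(-12)² + 340*(-12)) = -18185/223 - 43499/(4 - 2*144 - 4080) = -18185*1/223 - 43499/(4 - 288 - 4080) = -18185/223 - 43499/(-4364) = -18185/223 - 43499*(-1/4364) = -18185/223 + 43499/4364 = -69659063/973172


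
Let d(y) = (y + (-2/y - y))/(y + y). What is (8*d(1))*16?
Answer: -128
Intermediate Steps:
d(y) = -1/y**2 (d(y) = (y + (-y - 2/y))/((2*y)) = (-2/y)*(1/(2*y)) = -1/y**2)
(8*d(1))*16 = (8*(-1/1**2))*16 = (8*(-1*1))*16 = (8*(-1))*16 = -8*16 = -128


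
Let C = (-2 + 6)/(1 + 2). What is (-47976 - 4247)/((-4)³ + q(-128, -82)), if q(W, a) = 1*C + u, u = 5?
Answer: 156669/173 ≈ 905.60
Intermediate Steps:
C = 4/3 ≈ 1.3333
q(W, a) = 19/3 (q(W, a) = 1*(4/3) + 5 = 4/3 + 5 = 19/3)
(-47976 - 4247)/((-4)³ + q(-128, -82)) = (-47976 - 4247)/((-4)³ + 19/3) = -52223/(-64 + 19/3) = -52223/(-173/3) = -52223*(-3/173) = 156669/173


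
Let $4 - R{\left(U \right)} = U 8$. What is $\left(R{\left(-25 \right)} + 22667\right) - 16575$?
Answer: $6296$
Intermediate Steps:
$R{\left(U \right)} = 4 - 8 U$ ($R{\left(U \right)} = 4 - U 8 = 4 - 8 U$)
$\left(R{\left(-25 \right)} + 22667\right) - 16575 = \left(\left(4 - -200\right) + 22667\right) - 16575 = \left(\left(4 + 200\right) + 22667\right) - 16575 = \left(204 + 22667\right) - 16575 = 22871 - 16575 = 6296$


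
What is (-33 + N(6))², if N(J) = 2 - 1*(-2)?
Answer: 841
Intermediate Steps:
N(J) = 4 (N(J) = 2 + 2 = 4)
(-33 + N(6))² = (-33 + 4)² = (-29)² = 841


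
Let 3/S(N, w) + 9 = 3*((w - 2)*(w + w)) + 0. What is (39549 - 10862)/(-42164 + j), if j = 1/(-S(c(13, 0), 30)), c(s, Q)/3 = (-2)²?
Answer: -28687/43841 ≈ -0.65434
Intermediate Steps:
c(s, Q) = 12 (c(s, Q) = 3*(-2)² = 3*4 = 12)
S(N, w) = 3/(-9 + 6*w*(-2 + w)) (S(N, w) = 3/(-9 + (3*((w - 2)*(w + w)) + 0)) = 3/(-9 + (3*((-2 + w)*(2*w)) + 0)) = 3/(-9 + (3*(2*w*(-2 + w)) + 0)) = 3/(-9 + (6*w*(-2 + w) + 0)) = 3/(-9 + 6*w*(-2 + w)))
j = -1677 (j = 1/(-1/(-3 - 4*30 + 2*30²)) = 1/(-1/(-3 - 120 + 2*900)) = 1/(-1/(-3 - 120 + 1800)) = 1/(-1/1677) = -1677)
(39549 - 10862)/(-42164 + j) = (39549 - 10862)/(-42164 - 1677) = 28687/(-43841) = 28687*(-1/43841) = -28687/43841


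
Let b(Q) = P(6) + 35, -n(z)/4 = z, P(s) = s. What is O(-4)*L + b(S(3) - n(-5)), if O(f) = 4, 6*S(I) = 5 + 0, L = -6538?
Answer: -26111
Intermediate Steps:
S(I) = 5/6 (S(I) = (5 + 0)/6 = (1/6)*5 = 5/6)
n(z) = -4*z
b(Q) = 41 (b(Q) = 6 + 35 = 41)
O(-4)*L + b(S(3) - n(-5)) = 4*(-6538) + 41 = -26152 + 41 = -26111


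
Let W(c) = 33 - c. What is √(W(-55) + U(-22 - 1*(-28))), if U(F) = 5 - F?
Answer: √87 ≈ 9.3274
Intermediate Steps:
√(W(-55) + U(-22 - 1*(-28))) = √((33 - 1*(-55)) + (5 - (-22 - 1*(-28)))) = √((33 + 55) + (5 - (-22 + 28))) = √(88 + (5 - 1*6)) = √(88 + (5 - 6)) = √(88 - 1) = √87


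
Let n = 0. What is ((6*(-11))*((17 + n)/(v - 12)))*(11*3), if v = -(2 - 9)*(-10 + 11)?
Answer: 37026/5 ≈ 7405.2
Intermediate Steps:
v = 7 (v = -(-7) = -1*(-7) = 7)
((6*(-11))*((17 + n)/(v - 12)))*(11*3) = ((6*(-11))*((17 + 0)/(7 - 12)))*(11*3) = -1122/(-5)*33 = -1122*(-1)/5*33 = -66*(-17/5)*33 = (1122/5)*33 = 37026/5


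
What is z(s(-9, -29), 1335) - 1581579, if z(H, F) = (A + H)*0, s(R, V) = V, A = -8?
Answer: -1581579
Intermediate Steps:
z(H, F) = 0 (z(H, F) = (-8 + H)*0 = 0)
z(s(-9, -29), 1335) - 1581579 = 0 - 1581579 = -1581579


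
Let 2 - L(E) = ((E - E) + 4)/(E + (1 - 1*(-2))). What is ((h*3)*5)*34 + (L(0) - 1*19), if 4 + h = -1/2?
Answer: -6940/3 ≈ -2313.3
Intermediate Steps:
h = -9/2 (h = -4 - 1/2 = -4 - 1*½ = -4 - ½ = -9/2 ≈ -4.5000)
L(E) = 2 - 4/(3 + E) (L(E) = 2 - ((E - E) + 4)/(E + (1 - 1*(-2))) = 2 - (0 + 4)/(E + (1 + 2)) = 2 - 4/(E + 3) = 2 - 4/(3 + E))
((h*3)*5)*34 + (L(0) - 1*19) = (-9/2*3*5)*34 + (2*(1 + 0)/(3 + 0) - 1*19) = -27/2*5*34 + (2*1/3 - 19) = -135/2*34 + (2*(⅓)*1 - 19) = -2295 + (⅔ - 19) = -2295 - 55/3 = -6940/3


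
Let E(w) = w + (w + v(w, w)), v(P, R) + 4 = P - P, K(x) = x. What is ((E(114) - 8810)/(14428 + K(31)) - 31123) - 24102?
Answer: -798506861/14459 ≈ -55226.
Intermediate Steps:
v(P, R) = -4 (v(P, R) = -4 + (P - P) = -4 + 0 = -4)
E(w) = -4 + 2*w (E(w) = w + (w - 4) = w + (-4 + w) = -4 + 2*w)
((E(114) - 8810)/(14428 + K(31)) - 31123) - 24102 = (((-4 + 2*114) - 8810)/(14428 + 31) - 31123) - 24102 = (((-4 + 228) - 8810)/14459 - 31123) - 24102 = ((224 - 8810)*(1/14459) - 31123) - 24102 = (-8586*1/14459 - 31123) - 24102 = (-8586/14459 - 31123) - 24102 = -450016043/14459 - 24102 = -798506861/14459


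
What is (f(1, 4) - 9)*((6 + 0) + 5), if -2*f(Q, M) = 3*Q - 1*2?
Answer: -209/2 ≈ -104.50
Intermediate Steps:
f(Q, M) = 1 - 3*Q/2 (f(Q, M) = -(3*Q - 1*2)/2 = -(3*Q - 2)/2 = -(-2 + 3*Q)/2 = 1 - 3*Q/2)
(f(1, 4) - 9)*((6 + 0) + 5) = ((1 - 3/2*1) - 9)*((6 + 0) + 5) = ((1 - 3/2) - 9)*(6 + 5) = (-1/2 - 9)*11 = -19/2*11 = -209/2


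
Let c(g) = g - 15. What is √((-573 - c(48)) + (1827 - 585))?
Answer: 2*√159 ≈ 25.219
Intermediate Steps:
c(g) = -15 + g
√((-573 - c(48)) + (1827 - 585)) = √((-573 - (-15 + 48)) + (1827 - 585)) = √((-573 - 1*33) + 1242) = √((-573 - 33) + 1242) = √(-606 + 1242) = √636 = 2*√159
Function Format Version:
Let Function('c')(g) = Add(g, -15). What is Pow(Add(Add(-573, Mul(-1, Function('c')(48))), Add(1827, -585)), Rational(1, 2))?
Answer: Mul(2, Pow(159, Rational(1, 2))) ≈ 25.219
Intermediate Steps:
Function('c')(g) = Add(-15, g)
Pow(Add(Add(-573, Mul(-1, Function('c')(48))), Add(1827, -585)), Rational(1, 2)) = Pow(Add(Add(-573, Mul(-1, Add(-15, 48))), Add(1827, -585)), Rational(1, 2)) = Pow(Add(Add(-573, Mul(-1, 33)), 1242), Rational(1, 2)) = Pow(Add(Add(-573, -33), 1242), Rational(1, 2)) = Pow(Add(-606, 1242), Rational(1, 2)) = Pow(636, Rational(1, 2)) = Mul(2, Pow(159, Rational(1, 2)))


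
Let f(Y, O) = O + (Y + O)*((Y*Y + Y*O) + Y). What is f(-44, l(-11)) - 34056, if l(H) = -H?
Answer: -80509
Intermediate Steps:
f(Y, O) = O + (O + Y)*(Y + Y² + O*Y) (f(Y, O) = O + (O + Y)*((Y² + O*Y) + Y) = O + (O + Y)*(Y + Y² + O*Y))
f(-44, l(-11)) - 34056 = (-1*(-11) + (-44)² + (-44)³ - 1*(-11)*(-44) - 44*(-1*(-11))² + 2*(-1*(-11))*(-44)²) - 34056 = (11 + 1936 - 85184 + 11*(-44) - 44*11² + 2*11*1936) - 34056 = (11 + 1936 - 85184 - 484 - 44*121 + 42592) - 34056 = (11 + 1936 - 85184 - 484 - 5324 + 42592) - 34056 = -46453 - 34056 = -80509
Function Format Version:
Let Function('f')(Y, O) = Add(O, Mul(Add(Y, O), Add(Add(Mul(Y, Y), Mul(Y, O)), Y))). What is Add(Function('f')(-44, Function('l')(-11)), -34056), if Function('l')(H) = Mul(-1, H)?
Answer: -80509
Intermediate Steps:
Function('f')(Y, O) = Add(O, Mul(Add(O, Y), Add(Y, Pow(Y, 2), Mul(O, Y)))) (Function('f')(Y, O) = Add(O, Mul(Add(O, Y), Add(Add(Pow(Y, 2), Mul(O, Y)), Y))) = Add(O, Mul(Add(O, Y), Add(Y, Pow(Y, 2), Mul(O, Y)))))
Add(Function('f')(-44, Function('l')(-11)), -34056) = Add(Add(Mul(-1, -11), Pow(-44, 2), Pow(-44, 3), Mul(Mul(-1, -11), -44), Mul(-44, Pow(Mul(-1, -11), 2)), Mul(2, Mul(-1, -11), Pow(-44, 2))), -34056) = Add(Add(11, 1936, -85184, Mul(11, -44), Mul(-44, Pow(11, 2)), Mul(2, 11, 1936)), -34056) = Add(Add(11, 1936, -85184, -484, Mul(-44, 121), 42592), -34056) = Add(Add(11, 1936, -85184, -484, -5324, 42592), -34056) = Add(-46453, -34056) = -80509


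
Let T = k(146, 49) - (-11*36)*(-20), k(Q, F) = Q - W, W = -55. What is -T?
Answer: 7719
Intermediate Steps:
k(Q, F) = 55 + Q (k(Q, F) = Q - 1*(-55) = Q + 55 = 55 + Q)
T = -7719 (T = (55 + 146) - (-11*36)*(-20) = 201 - (-396)*(-20) = 201 - 1*7920 = 201 - 7920 = -7719)
-T = -1*(-7719) = 7719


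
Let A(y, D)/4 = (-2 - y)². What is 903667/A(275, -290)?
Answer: 903667/306916 ≈ 2.9443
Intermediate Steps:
A(y, D) = 4*(-2 - y)²
903667/A(275, -290) = 903667/((4*(2 + 275)²)) = 903667/((4*277²)) = 903667/((4*76729)) = 903667/306916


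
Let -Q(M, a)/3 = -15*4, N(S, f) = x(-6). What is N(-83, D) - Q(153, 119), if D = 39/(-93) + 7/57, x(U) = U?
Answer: -186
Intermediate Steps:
D = -524/1767 (D = 39*(-1/93) + 7*(1/57) = -13/31 + 7/57 = -524/1767 ≈ -0.29655)
N(S, f) = -6
Q(M, a) = 180 (Q(M, a) = -(-45)*4 = -3*(-60) = 180)
N(-83, D) - Q(153, 119) = -6 - 1*180 = -6 - 180 = -186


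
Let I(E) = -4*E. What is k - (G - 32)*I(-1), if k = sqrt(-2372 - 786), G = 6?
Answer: 104 + I*sqrt(3158) ≈ 104.0 + 56.196*I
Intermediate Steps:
k = I*sqrt(3158) (k = sqrt(-3158) = I*sqrt(3158) ≈ 56.196*I)
k - (G - 32)*I(-1) = I*sqrt(3158) - (6 - 32)*(-4*(-1)) = I*sqrt(3158) - (-26)*4 = I*sqrt(3158) - 1*(-104) = I*sqrt(3158) + 104 = 104 + I*sqrt(3158)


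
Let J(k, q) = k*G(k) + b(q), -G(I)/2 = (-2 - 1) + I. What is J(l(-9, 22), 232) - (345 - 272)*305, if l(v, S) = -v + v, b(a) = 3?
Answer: -22262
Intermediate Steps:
G(I) = 6 - 2*I (G(I) = -2*((-2 - 1) + I) = -2*(-3 + I) = 6 - 2*I)
l(v, S) = 0
J(k, q) = 3 + k*(6 - 2*k) (J(k, q) = k*(6 - 2*k) + 3 = 3 + k*(6 - 2*k))
J(l(-9, 22), 232) - (345 - 272)*305 = (3 - 2*0*(-3 + 0)) - (345 - 272)*305 = (3 - 2*0*(-3)) - 73*305 = (3 + 0) - 1*22265 = 3 - 22265 = -22262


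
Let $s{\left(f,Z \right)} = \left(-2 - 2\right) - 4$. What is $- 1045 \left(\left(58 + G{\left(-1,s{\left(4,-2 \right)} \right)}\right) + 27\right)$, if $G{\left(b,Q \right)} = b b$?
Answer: $-89870$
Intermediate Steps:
$s{\left(f,Z \right)} = -8$ ($s{\left(f,Z \right)} = -4 - 4 = -8$)
$G{\left(b,Q \right)} = b^{2}$
$- 1045 \left(\left(58 + G{\left(-1,s{\left(4,-2 \right)} \right)}\right) + 27\right) = - 1045 \left(\left(58 + \left(-1\right)^{2}\right) + 27\right) = - 1045 \left(\left(58 + 1\right) + 27\right) = - 1045 \left(59 + 27\right) = \left(-1045\right) 86 = -89870$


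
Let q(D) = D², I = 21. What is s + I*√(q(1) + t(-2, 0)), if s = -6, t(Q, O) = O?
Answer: 15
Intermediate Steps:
s + I*√(q(1) + t(-2, 0)) = -6 + 21*√(1² + 0) = -6 + 21*√(1 + 0) = -6 + 21*√1 = -6 + 21*1 = -6 + 21 = 15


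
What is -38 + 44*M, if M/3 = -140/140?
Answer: -170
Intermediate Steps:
M = -3 (M = 3*(-140/140) = 3*(-140*1/140) = 3*(-1) = -3)
-38 + 44*M = -38 + 44*(-3) = -38 - 132 = -170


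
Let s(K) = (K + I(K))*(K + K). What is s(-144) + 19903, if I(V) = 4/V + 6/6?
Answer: 61095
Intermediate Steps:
I(V) = 1 + 4/V (I(V) = 4/V + 6*(⅙) = 4/V + 1 = 1 + 4/V)
s(K) = 2*K*(K + (4 + K)/K) (s(K) = (K + (4 + K)/K)*(K + K) = (K + (4 + K)/K)*(2*K) = 2*K*(K + (4 + K)/K))
s(-144) + 19903 = (8 + 2*(-144) + 2*(-144)²) + 19903 = (8 - 288 + 2*20736) + 19903 = (8 - 288 + 41472) + 19903 = 41192 + 19903 = 61095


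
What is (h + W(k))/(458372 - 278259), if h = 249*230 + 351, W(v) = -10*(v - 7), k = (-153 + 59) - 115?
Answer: 59781/180113 ≈ 0.33191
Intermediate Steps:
k = -209 (k = -94 - 115 = -209)
W(v) = 70 - 10*v (W(v) = -10*(-7 + v) = 70 - 10*v)
h = 57621 (h = 57270 + 351 = 57621)
(h + W(k))/(458372 - 278259) = (57621 + (70 - 10*(-209)))/(458372 - 278259) = (57621 + (70 + 2090))/180113 = (57621 + 2160)*(1/180113) = 59781*(1/180113) = 59781/180113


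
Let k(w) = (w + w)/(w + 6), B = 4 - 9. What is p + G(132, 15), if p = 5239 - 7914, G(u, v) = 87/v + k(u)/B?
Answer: -307002/115 ≈ -2669.6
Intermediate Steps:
B = -5
k(w) = 2*w/(6 + w) (k(w) = (2*w)/(6 + w) = 2*w/(6 + w))
G(u, v) = 87/v - 2*u/(5*(6 + u)) (G(u, v) = 87/v + (2*u/(6 + u))/(-5) = 87/v + (2*u/(6 + u))*(-⅕) = 87/v - 2*u/(5*(6 + u)))
p = -2675
p + G(132, 15) = -2675 + (⅕)*(2610 + 435*132 - 2*132*15)/(15*(6 + 132)) = -2675 + (⅕)*(1/15)*(2610 + 57420 - 3960)/138 = -2675 + (⅕)*(1/15)*(1/138)*56070 = -2675 + 623/115 = -307002/115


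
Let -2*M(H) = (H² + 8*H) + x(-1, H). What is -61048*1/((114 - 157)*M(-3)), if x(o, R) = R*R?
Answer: 61048/129 ≈ 473.24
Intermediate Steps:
x(o, R) = R²
M(H) = -H² - 4*H (M(H) = -((H² + 8*H) + H²)/2 = -(2*H² + 8*H)/2 = -H² - 4*H)
-61048*1/((114 - 157)*M(-3)) = -61048*(-1/(3*(-4 - 1*(-3))*(114 - 157))) = -61048*1/(129*(-4 + 3)) = -61048/(-3*(-1)*(-43)) = -61048/(3*(-43)) = -61048/(-129) = -61048*(-1/129) = 61048/129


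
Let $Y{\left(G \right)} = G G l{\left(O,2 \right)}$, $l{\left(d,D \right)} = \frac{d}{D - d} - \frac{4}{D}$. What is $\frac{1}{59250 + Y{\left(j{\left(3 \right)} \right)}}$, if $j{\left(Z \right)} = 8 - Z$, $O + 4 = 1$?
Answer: $\frac{1}{59185} \approx 1.6896 \cdot 10^{-5}$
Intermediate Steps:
$O = -3$ ($O = -4 + 1 = -3$)
$l{\left(d,D \right)} = - \frac{4}{D} + \frac{d}{D - d}$
$Y{\left(G \right)} = - \frac{13 G^{2}}{5}$ ($Y{\left(G \right)} = G G \frac{\left(-4\right) 2 + 4 \left(-3\right) + 2 \left(-3\right)}{2 \left(2 - -3\right)} = G^{2} \frac{-8 - 12 - 6}{2 \left(2 + 3\right)} = G^{2} \cdot \frac{1}{2} \cdot \frac{1}{5} \left(-26\right) = G^{2} \left(- \frac{13}{5}\right) = - \frac{13 G^{2}}{5}$)
$\frac{1}{59250 + Y{\left(j{\left(3 \right)} \right)}} = \frac{1}{59250 - \frac{13 \left(8 - 3\right)^{2}}{5}} = \frac{1}{59250 - \frac{13 \cdot 5^{2}}{5}} = \frac{1}{59250 - 65} = \frac{1}{59185}$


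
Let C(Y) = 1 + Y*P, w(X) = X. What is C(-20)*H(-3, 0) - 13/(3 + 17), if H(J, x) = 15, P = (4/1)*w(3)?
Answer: -71713/20 ≈ -3585.6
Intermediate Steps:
P = 12 (P = (4/1)*3 = (4*1)*3 = 4*3 = 12)
C(Y) = 1 + 12*Y (C(Y) = 1 + Y*12 = 1 + 12*Y)
C(-20)*H(-3, 0) - 13/(3 + 17) = (1 + 12*(-20))*15 - 13/(3 + 17) = (1 - 240)*15 - 13/20 = -239*15 - 13*1/20 = -3585 - 13/20 = -71713/20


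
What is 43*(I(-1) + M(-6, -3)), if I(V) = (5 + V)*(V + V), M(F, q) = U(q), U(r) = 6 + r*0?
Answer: -86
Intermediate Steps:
U(r) = 6 (U(r) = 6 + 0 = 6)
M(F, q) = 6
I(V) = 2*V*(5 + V) (I(V) = (5 + V)*(2*V) = 2*V*(5 + V))
43*(I(-1) + M(-6, -3)) = 43*(2*(-1)*(5 - 1) + 6) = 43*(2*(-1)*4 + 6) = 43*(-8 + 6) = 43*(-2) = -86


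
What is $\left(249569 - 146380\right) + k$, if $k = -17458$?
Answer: $85731$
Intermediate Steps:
$\left(249569 - 146380\right) + k = \left(249569 - 146380\right) - 17458 = 103189 - 17458 = 85731$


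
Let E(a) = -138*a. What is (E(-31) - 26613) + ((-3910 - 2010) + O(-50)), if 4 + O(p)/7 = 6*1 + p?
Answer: -28591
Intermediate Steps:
O(p) = 14 + 7*p (O(p) = -28 + 7*(6*1 + p) = -28 + 7*(6 + p) = -28 + (42 + 7*p) = 14 + 7*p)
(E(-31) - 26613) + ((-3910 - 2010) + O(-50)) = (-138*(-31) - 26613) + ((-3910 - 2010) + (14 + 7*(-50))) = (4278 - 26613) + (-5920 + (14 - 350)) = -22335 + (-5920 - 336) = -22335 - 6256 = -28591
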